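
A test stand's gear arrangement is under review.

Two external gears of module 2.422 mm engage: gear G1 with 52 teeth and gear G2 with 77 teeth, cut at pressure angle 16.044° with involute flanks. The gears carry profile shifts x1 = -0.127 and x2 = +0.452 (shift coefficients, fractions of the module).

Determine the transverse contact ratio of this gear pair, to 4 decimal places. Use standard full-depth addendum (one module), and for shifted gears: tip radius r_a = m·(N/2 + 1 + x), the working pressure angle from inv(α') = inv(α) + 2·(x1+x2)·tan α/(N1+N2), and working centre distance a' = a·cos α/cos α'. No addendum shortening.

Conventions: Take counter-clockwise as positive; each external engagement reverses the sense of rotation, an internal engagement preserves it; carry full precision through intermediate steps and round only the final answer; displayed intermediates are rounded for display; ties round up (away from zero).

1.9948

class = single-mesh tooth geometry [involute pair 52T × 77T, m = 2.422]
base radii: r_b1 = 60.519224, r_b2 = 89.615005
tip radii: r_a1 = 65.086406, r_a2 = 96.763744
inv(α') = inv(16.044°) + 2·(-0.127+0.452)·tan α/(52+77) = 0.00900506  ⇒  α' = 16.98795°
a' = a·cos α / cos α' = 156.2190·cos 16.044°/cos 16.98795° = 156.984033
action lengths: √(r_a1²−r_b1²) = 23.951279, √(r_a2²−r_b2²) = 36.501685
base pitch p_b = π·m·cos α = 7.312567
CR = (23.951279 + 36.501685 − 156.984033·sin 16.98795°)/7.312567 = 1.994765
contact ratio ≈ 1.9948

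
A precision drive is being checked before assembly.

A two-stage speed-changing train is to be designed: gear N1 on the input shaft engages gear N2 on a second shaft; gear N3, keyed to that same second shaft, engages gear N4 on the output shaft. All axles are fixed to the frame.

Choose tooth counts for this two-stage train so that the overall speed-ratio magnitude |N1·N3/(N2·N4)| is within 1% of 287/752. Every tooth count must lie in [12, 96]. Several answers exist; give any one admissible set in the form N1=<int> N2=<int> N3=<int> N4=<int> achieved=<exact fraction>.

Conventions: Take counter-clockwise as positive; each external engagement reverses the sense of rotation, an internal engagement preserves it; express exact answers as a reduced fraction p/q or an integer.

N1=14 N2=16 N3=41 N4=94 achieved=287/752

design class (target 287/752): fixed-axis compound train
target = 287/752 in lowest terms: an exact hit needs N1·N3 = k·287 and N2·N4 = k·752 for one integer k, every count in [12, 96]; additionally prefer no 1:1 stage (N1 ≠ N2, N3 ≠ N4)
k = 1: no 1:1-free in-range split of k·287 and k·752 into factor pairs; take k = 2
k = 2: N1·N3 = 574 = 14·41, N2·N4 = 1504 = 16·94
achieved = 14·41/(16·94) = 287/752; |achieved − target| = 0 ≤ 287/75200 ✓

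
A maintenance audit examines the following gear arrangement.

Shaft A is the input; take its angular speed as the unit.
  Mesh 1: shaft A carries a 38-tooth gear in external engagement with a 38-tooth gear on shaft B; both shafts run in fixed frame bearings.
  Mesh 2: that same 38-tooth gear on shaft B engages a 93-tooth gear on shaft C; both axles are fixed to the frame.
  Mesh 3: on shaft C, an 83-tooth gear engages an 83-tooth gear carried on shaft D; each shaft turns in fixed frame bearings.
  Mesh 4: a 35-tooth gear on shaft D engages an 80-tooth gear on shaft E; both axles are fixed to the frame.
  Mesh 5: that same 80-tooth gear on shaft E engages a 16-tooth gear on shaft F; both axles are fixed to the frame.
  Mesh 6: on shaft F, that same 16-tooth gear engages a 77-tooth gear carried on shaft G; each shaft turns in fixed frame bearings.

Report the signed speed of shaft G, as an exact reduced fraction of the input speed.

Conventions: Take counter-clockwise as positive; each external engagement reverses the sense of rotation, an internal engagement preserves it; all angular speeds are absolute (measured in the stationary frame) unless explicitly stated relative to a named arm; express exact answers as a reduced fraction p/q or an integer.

6-mesh fixed-axis compound train (all bearings frame-fixed)
mesh 1 [38T→38T]: |ω|/ω_in = 1×38/38 = 1, sense flips to −
mesh 2 [38T→93T]: |ω|/ω_in = 1×38/93 = 38/93, sense flips to +
mesh 3 [83T→83T]: |ω|/ω_in = (38/93)×83/83 = 38/93, sense flips to −
mesh 4 [35T→80T]: |ω|/ω_in = (38/93)×35/80 = 133/744, sense flips to +
mesh 5 [80T→16T]: |ω|/ω_in = (133/744)×80/16 = 665/744, sense flips to −
mesh 6 [16T→77T]: |ω|/ω_in = (665/744)×16/77 = 190/1023, sense flips to +
signed output speed (× input speed) = 190/1023

190/1023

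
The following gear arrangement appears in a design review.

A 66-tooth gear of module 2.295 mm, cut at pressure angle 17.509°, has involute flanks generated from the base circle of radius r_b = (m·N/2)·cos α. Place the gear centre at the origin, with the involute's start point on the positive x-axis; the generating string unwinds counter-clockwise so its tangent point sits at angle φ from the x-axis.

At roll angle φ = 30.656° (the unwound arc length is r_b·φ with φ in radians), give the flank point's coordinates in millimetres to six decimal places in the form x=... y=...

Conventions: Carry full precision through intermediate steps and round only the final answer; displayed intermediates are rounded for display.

class = single-mesh tooth geometry [base-circle involute, m = 2.295, 66T]
pitch radius r_p = m·N/2 = 2.295·66/2 = 75.735000
base radius r_b = r_p·cos α = 75.735000·cos 17.509° = 72.226175
roll angle φ = 30.656° = 0.53504814 rad
x = r_b·(cos φ + φ·sin φ) = 81.836282
y = r_b·(sin φ − φ·cos φ) = 3.583173

x=81.836282 y=3.583173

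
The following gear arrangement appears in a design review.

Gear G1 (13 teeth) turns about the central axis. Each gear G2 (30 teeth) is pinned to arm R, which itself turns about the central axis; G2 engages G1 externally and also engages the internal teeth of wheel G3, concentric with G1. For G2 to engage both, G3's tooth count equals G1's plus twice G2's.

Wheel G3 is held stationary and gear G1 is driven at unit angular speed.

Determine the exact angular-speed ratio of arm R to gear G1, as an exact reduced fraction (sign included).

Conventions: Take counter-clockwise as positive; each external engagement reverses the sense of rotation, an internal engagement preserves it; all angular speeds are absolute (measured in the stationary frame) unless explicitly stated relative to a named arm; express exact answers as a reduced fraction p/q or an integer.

13/86

class = planetary set [G3 = 13+2·30 = 73; Willis about the carrier]
ring teeth: 13 + 2·30 = 73
13(ω_sun−ω_arm) = −73(ω_ring−ω_arm),  ω_ring = 0, ω_sun = 1
13(1−ω_arm) = −73(0−ω_arm)  ⇒  86·ω_arm = 13  ⇒  ω_arm = 13/86
ω_out/ω_in = 13/86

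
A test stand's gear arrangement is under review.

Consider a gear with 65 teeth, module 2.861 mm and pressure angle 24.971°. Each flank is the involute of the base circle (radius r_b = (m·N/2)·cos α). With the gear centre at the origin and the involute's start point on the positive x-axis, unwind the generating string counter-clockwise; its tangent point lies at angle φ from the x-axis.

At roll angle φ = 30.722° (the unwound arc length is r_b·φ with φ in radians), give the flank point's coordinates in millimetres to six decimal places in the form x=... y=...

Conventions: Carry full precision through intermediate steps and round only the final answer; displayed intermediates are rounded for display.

x=95.550720 y=4.208240

single-mesh involute tooth geometry (65T wheel at module 2.861)
pitch radius r_p = m·N/2 = 2.861·65/2 = 92.982500
base radius r_b = r_p·cos α = 92.982500·cos 24.971° = 84.290643
roll angle φ = 30.722° = 0.53620005 rad
x = r_b·(cos φ + φ·sin φ) = 95.550720
y = r_b·(sin φ − φ·cos φ) = 4.208240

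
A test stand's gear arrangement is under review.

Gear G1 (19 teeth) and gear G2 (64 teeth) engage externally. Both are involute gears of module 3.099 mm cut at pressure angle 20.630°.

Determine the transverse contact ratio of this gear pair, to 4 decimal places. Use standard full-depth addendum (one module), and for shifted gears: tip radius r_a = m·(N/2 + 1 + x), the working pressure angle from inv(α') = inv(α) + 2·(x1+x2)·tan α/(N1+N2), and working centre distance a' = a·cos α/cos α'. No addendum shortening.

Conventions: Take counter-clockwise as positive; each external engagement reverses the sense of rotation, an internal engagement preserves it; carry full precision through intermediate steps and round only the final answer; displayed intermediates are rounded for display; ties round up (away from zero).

1.6410

recognized (one external pair, fixed centres): single-mesh tooth geometry, m = 3.099, N1 = 19, N2 = 64
base radii: r_b1 = 27.552633, r_b2 = 92.808870
tip radii: r_a1 = 32.539500, r_a2 = 102.267000
no profile shift: α' = α, a' = a
action lengths: √(r_a1²−r_b1²) = 17.311021, √(r_a2²−r_b2²) = 42.954079
base pitch p_b = π·m·cos α = 9.111490
CR = (17.311021 + 42.954079 − 128.608500·sin 20.63000°)/9.111490 = 1.641032
contact ratio ≈ 1.6410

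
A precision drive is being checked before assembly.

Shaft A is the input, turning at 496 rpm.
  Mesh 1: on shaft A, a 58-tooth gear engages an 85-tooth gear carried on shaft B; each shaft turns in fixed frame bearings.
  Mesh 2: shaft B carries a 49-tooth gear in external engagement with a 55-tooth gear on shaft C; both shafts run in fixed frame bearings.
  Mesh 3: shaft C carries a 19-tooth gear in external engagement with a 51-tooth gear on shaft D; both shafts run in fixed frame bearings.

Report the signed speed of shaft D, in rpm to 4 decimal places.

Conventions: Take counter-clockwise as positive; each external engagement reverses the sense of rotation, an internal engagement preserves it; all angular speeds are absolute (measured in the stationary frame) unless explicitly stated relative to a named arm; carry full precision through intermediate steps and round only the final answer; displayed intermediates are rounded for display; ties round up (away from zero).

-112.3331 rpm

topology: fixed-axis compound train — 3 meshes, A→D
mesh 1 [58T→85T]: ω = 496.0000×58/85 = 338.4471 rpm, sense flips to −
mesh 2 [49T→55T]: ω = 338.4471×49/55 = 301.5256 rpm, sense flips to +
mesh 3 [19T→51T]: ω = 301.5256×19/51 = 112.3331 rpm, sense flips to −
signed output speed = -112.3331 rpm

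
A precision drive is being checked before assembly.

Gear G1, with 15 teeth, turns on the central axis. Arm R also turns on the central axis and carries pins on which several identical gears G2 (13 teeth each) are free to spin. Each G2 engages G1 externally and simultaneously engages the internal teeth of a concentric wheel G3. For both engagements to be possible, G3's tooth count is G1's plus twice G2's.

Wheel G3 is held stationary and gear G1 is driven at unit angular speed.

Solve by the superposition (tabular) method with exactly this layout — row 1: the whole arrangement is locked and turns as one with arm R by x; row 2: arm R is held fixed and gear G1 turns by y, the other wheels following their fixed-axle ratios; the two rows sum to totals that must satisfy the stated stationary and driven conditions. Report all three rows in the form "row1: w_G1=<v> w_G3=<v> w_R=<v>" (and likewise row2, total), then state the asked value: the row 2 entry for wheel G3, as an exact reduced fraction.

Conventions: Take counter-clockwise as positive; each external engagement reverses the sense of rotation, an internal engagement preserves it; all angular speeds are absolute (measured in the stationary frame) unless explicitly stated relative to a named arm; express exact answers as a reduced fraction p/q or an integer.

row1: w_G1=15/56 w_G3=15/56 w_R=15/56
row2: w_G1=41/56 w_G3=-15/56 w_R=0
total: w_G1=1 w_G3=0 w_R=15/56
asked value: -15/56

topology: planetary set — G1 15T / G2 13T / G3 41T, arm = carrier (Willis)
superposition row 1 [locked train]: every member turns x
row 2 (arm held, sun turns y): ω_ring = −(15/41)·y, ω_arm = 0
boundary: total ω_ring = x − (15/41)·y = 0 and total ω_sun = x + y = 1  ⇒  y = 41/56, x = 15/56
row 2 ring = −(15/41)·41/56 = -15/56
totals (row 1 + row 2): sun 15/56 + 41/56 = 1, ring 15/56 + (-15/56) = 0, arm 15/56 + 0 = 15/56
asked cell (row2, ring) = -15/56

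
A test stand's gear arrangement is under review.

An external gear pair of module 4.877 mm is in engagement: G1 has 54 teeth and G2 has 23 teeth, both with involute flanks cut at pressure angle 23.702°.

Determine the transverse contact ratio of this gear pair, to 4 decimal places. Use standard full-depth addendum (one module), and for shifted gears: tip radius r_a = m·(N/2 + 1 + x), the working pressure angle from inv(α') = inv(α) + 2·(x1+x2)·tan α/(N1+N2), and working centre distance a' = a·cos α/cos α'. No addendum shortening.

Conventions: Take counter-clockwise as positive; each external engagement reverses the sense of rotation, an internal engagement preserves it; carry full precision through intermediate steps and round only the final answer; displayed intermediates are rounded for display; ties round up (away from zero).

1.5312

topology: single-mesh involute geometry — m = 4.877, 54T/23T pair
base radii: r_b1 = 120.571687, r_b2 = 51.354607
tip radii: r_a1 = 136.556000, r_a2 = 60.962500
no profile shift: α' = α, a' = a
action lengths: √(r_a1²−r_b1²) = 64.109355, √(r_a2²−r_b2²) = 32.850125
base pitch p_b = π·m·cos α = 14.029153
CR = (64.109355 + 32.850125 − 187.764500·sin 23.70200°)/14.029153 = 1.531237
contact ratio ≈ 1.5312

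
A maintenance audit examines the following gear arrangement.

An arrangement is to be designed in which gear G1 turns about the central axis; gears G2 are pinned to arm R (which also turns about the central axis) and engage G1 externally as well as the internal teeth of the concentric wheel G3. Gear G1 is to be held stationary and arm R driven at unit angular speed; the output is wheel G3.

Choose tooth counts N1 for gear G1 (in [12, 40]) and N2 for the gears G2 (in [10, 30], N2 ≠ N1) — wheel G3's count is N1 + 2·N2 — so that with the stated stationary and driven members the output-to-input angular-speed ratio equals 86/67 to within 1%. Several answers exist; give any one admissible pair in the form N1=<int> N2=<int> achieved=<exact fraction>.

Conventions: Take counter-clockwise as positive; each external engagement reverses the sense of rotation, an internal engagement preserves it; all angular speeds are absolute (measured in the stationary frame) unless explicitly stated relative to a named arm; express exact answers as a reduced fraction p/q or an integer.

N1=19 N2=24 achieved=86/67

topology: planetary set — design target 86/67, arm = carrier (Willis)
Willis with ω_sun = 0: ω_ring/ω_arm = (N1+N3)/N3; set equal to 86/67  ⇒  N3/N1 = 1/(86/67 − 1) = 67/19
N3 = N1 + 2·N2  ⇒  N2/N1 = (N3/N1 − 1)/2 = (67/19 − 1)/2 = 24/19
smallest multiple with N1 ≥ 12 and N2 ≥ 10: k = 1  ⇒  N1 = 1·19 = 19, N2 = 1·24 = 24 (N1 ≤ 40, N2 ≤ 30, N2 ≠ N1 ✓), N3 = 19 + 2·24 = 67
check: (N1+N3)/N3 with N1 = 19, N3 = 67 gives 86/67; |achieved − target| = 0 ≤ 43/3350 ✓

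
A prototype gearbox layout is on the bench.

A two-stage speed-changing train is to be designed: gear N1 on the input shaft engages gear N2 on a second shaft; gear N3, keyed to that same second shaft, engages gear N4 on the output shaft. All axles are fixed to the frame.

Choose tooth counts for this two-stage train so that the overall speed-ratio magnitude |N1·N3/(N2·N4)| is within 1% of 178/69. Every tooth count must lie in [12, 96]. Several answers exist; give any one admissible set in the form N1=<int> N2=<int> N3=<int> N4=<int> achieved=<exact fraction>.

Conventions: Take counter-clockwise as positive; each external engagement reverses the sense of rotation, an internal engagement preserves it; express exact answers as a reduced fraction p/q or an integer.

N1=12 N2=18 N3=89 N4=23 achieved=178/69

class = fixed-axis compound train [2-stage, 178/69 wanted]
target = 178/69 in lowest terms: an exact hit needs N1·N3 = k·178 and N2·N4 = k·69 for one integer k, every count in [12, 96]; additionally prefer no 1:1 stage (N1 ≠ N2, N3 ≠ N4)
k = 1…5: no 1:1-free in-range split of k·178 and k·69 into factor pairs; take k = 6
k = 6: N1·N3 = 1068 = 12·89, N2·N4 = 414 = 18·23
achieved = 12·89/(18·23) = 178/69; |achieved − target| = 0 ≤ 89/3450 ✓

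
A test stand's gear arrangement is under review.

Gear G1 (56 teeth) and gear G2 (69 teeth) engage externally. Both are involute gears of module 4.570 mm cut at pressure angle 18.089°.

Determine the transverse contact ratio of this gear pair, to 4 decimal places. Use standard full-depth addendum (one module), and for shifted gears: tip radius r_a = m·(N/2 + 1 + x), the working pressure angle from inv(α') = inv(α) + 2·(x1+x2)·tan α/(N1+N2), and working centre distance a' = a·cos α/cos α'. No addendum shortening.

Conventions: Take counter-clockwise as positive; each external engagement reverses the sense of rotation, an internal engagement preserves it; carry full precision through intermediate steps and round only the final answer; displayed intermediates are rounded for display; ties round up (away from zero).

single-mesh involute tooth geometry (56T engaging 69T at module 4.570)
base radii: r_b1 = 121.635623, r_b2 = 149.872464
tip radii: r_a1 = 132.530000, r_a2 = 162.235000
no profile shift: α' = α, a' = a
action lengths: √(r_a1²−r_b1²) = 52.621061, √(r_a2²−r_b2²) = 62.116340
base pitch p_b = π·m·cos α = 13.647485
CR = (52.621061 + 62.116340 − 285.625000·sin 18.08900°)/13.647485 = 1.908965
contact ratio ≈ 1.9090

1.9090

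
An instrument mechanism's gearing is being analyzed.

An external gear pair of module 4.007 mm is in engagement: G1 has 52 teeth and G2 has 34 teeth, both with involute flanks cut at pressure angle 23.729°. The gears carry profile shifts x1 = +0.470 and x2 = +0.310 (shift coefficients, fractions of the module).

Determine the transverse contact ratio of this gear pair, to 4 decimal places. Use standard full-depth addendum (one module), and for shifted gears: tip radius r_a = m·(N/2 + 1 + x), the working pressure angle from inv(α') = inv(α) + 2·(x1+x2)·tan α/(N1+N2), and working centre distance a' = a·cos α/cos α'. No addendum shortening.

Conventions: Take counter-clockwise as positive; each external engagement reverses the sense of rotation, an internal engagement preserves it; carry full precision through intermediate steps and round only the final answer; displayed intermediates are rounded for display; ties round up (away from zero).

topology: single-mesh involute geometry — m = 4.007, 52T/34T pair
base radii: r_b1 = 95.374353, r_b2 = 62.360154
tip radii: r_a1 = 110.072290, r_a2 = 73.368170
inv(α') = inv(23.729°) + 2·(+0.470+0.310)·tan α/(52+34) = 0.03339759  ⇒  α' = 25.86689°
a' = a·cos α / cos α' = 172.3010·cos 23.729°/cos 25.86689° = 175.297566
action lengths: √(r_a1²−r_b1²) = 54.951268, √(r_a2²−r_b2²) = 38.653584
base pitch p_b = π·m·cos α = 11.524129
CR = (54.951268 + 38.653584 − 175.297566·sin 25.86689°)/11.524129 = 1.486072
contact ratio ≈ 1.4861

1.4861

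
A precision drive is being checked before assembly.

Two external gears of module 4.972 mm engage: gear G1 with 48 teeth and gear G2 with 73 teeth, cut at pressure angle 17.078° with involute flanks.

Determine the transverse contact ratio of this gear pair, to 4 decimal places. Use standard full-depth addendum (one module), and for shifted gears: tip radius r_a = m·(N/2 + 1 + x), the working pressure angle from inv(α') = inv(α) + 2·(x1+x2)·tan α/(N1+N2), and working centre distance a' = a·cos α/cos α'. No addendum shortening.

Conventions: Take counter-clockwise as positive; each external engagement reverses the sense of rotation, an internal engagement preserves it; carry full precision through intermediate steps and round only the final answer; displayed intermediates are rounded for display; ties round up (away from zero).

1.9681

class = single-mesh tooth geometry [involute pair 48T × 73T, m = 4.972]
base radii: r_b1 = 114.066333, r_b2 = 173.475881
tip radii: r_a1 = 124.300000, r_a2 = 186.450000
no profile shift: α' = α, a' = a
action lengths: √(r_a1²−r_b1²) = 49.389894, √(r_a2²−r_b2²) = 68.335357
base pitch p_b = π·m·cos α = 14.931248
CR = (49.389894 + 68.335357 − 300.806000·sin 17.07800°)/14.931248 = 1.968125
contact ratio ≈ 1.9681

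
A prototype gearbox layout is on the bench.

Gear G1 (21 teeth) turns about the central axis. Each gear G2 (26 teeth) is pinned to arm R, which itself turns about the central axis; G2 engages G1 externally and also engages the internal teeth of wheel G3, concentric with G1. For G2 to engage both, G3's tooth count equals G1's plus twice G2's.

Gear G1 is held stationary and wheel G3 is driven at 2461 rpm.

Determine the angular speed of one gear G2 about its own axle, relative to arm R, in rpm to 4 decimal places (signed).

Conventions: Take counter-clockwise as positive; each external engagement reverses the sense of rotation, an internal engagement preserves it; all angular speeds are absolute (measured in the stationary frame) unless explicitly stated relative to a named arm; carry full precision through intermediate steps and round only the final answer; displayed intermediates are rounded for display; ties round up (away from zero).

+1543.6633 rpm

planetary set (21T centre, 26T on arm, 73T internal) — Willis relation
normalise by the input: solve with ω_ring = 1, then scale by 2461 rpm
ring teeth: 21 + 2·26 = 73
21(ω_sun−ω_arm) = −73(ω_ring−ω_arm),  ω_sun = 0, ω_ring = 1
21(0−ω_arm) = −73(1−ω_arm)  ⇒  94·ω_arm = 73  ⇒  ω_arm = 73/94
sun–planet mesh: 21·(0−73/94) = −26·(ω_p−ω_arm)  ⇒  ω_p−ω_arm = 1533/2444
scale: ω_p−ω_arm = 1533/2444 × 2461 rpm = +1543.6633 rpm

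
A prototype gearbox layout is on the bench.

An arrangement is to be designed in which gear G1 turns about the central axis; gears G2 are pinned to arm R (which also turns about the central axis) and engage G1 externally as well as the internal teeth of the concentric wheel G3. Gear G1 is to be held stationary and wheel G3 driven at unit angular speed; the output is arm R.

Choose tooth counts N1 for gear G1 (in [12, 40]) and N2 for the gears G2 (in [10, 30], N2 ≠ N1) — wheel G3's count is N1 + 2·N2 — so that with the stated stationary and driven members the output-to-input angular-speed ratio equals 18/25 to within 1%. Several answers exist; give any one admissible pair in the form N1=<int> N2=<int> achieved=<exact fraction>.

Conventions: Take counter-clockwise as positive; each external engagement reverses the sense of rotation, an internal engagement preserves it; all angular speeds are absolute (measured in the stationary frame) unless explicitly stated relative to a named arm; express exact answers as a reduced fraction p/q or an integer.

planetary set to be sized for 18/25 (Willis relation)
Willis with ω_sun = 0: ω_arm/ω_ring = N3/(N1+N3); set equal to 18/25  ⇒  N3/N1 = (18/25)/(1 − 18/25) = 18/7
N3 = N1 + 2·N2  ⇒  N2/N1 = (N3/N1 − 1)/2 = (18/7 − 1)/2 = 11/14
smallest multiple with N1 ≥ 12 and N2 ≥ 10: k = 1  ⇒  N1 = 1·14 = 14, N2 = 1·11 = 11 (N1 ≤ 40, N2 ≤ 30, N2 ≠ N1 ✓), N3 = 14 + 2·11 = 36
check: N3/(N1+N3) with N1 = 14, N3 = 36 gives 18/25; |achieved − target| = 0 ≤ 9/1250 ✓

N1=14 N2=11 achieved=18/25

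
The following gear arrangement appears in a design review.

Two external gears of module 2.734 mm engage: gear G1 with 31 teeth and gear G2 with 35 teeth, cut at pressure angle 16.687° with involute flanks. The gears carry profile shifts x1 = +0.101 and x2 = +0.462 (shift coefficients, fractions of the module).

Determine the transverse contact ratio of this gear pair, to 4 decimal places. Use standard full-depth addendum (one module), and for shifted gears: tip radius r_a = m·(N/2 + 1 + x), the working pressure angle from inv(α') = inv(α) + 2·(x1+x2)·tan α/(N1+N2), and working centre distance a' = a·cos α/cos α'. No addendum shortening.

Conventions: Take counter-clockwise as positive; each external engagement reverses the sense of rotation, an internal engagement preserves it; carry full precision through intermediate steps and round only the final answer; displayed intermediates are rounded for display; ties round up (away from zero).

single-mesh involute tooth geometry (31T engaging 35T at module 2.734)
base radii: r_b1 = 40.592406, r_b2 = 45.830136
tip radii: r_a1 = 45.387134, r_a2 = 51.842108
inv(α') = inv(16.687°) + 2·(+0.101+0.462)·tan α/(31+35) = 0.01363820  ⇒  α' = 19.43527°
a' = a·cos α / cos α' = 90.2220·cos 16.687°/cos 19.43527° = 91.644633
action lengths: √(r_a1²−r_b1²) = 20.303904, √(r_a2²−r_b2²) = 24.232268
base pitch p_b = π·m·cos α = 8.227407
CR = (20.303904 + 24.232268 − 91.644633·sin 19.43527°)/8.227407 = 1.706758
contact ratio ≈ 1.7068

1.7068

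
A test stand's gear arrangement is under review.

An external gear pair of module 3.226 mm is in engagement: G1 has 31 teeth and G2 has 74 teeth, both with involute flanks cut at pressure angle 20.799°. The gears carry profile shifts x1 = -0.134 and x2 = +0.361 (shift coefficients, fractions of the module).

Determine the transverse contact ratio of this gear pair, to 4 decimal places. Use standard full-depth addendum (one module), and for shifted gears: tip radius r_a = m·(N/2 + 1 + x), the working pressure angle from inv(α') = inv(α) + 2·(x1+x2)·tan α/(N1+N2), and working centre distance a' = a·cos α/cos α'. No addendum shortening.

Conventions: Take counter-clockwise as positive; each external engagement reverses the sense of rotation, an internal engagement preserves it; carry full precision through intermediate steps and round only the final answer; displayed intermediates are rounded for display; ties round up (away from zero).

1.6799

recognized (one external pair, fixed centres): single-mesh tooth geometry, m = 3.226, N1 = 31, N2 = 74
base radii: r_b1 = 46.744398, r_b2 = 111.583402
tip radii: r_a1 = 52.796716, r_a2 = 123.752586
inv(α') = inv(20.799°) + 2·(-0.134+0.361)·tan α/(31+74) = 0.01847574  ⇒  α' = 21.42998°
a' = a·cos α / cos α' = 169.3650·cos 20.799°/cos 21.42998° = 170.086789
action lengths: √(r_a1²−r_b1²) = 24.544948, √(r_a2²−r_b2²) = 53.514922
base pitch p_b = π·m·cos α = 9.474313
CR = (24.544948 + 53.514922 − 170.086789·sin 21.42998°)/9.474313 = 1.679942
contact ratio ≈ 1.6799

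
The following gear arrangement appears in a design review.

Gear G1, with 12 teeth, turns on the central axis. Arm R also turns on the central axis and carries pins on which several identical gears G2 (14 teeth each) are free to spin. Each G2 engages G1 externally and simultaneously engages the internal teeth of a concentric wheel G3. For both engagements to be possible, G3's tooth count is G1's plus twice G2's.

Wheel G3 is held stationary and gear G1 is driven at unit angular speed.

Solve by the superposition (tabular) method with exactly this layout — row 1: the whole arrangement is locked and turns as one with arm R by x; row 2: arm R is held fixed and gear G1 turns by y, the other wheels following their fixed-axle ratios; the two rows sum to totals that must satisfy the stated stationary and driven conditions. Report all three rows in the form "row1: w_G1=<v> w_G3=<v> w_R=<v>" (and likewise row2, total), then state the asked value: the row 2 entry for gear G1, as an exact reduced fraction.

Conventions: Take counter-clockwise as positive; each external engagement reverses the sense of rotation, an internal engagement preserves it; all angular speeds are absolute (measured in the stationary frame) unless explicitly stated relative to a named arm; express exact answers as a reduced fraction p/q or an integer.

row1: w_G1=3/13 w_G3=3/13 w_R=3/13
row2: w_G1=10/13 w_G3=-3/13 w_R=0
total: w_G1=1 w_G3=0 w_R=3/13
asked value: 10/13

topology: planetary set — G1 12T / G2 14T / G3 40T, arm = carrier (Willis)
row 1 (train locked, turned with arm): all members turn x
row 2 — arm fixed, fixed-axis ratios: sun y, ring −(12/40)·y, arm 0
boundary: total ω_ring = x − (12/40)·y = 0 and total ω_sun = x + y = 1  ⇒  y = 10/13, x = 3/13
row 2 ring = −(12/40)·10/13 = -3/13
totals (row 1 + row 2): sun 3/13 + 10/13 = 1, ring 3/13 + (-3/13) = 0, arm 3/13 + 0 = 3/13
asked cell (row2, sun) = 10/13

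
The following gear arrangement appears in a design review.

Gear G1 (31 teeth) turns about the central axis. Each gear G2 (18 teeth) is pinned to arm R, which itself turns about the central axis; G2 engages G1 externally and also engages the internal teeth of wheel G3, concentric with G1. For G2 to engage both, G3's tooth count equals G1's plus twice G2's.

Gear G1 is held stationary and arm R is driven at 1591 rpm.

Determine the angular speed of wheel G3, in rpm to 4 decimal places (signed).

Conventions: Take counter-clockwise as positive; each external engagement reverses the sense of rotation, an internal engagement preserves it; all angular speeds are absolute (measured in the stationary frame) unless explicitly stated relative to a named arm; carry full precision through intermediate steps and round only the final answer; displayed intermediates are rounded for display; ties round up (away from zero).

topology: planetary set — G1 31T / G2 18T / G3 67T, arm = carrier (Willis)
normalise by the input: solve with ω_arm = 1, then scale by 1591 rpm
ring teeth: 31 + 2·18 = 67
31(ω_sun−ω_arm) = −67(ω_ring−ω_arm),  ω_sun = 0, ω_arm = 1
ω_ring = 1 − (31/67)(0−1) = 98/67
scale: ω_ring = 98/67 × 1591 rpm = +2327.1343 rpm

+2327.1343 rpm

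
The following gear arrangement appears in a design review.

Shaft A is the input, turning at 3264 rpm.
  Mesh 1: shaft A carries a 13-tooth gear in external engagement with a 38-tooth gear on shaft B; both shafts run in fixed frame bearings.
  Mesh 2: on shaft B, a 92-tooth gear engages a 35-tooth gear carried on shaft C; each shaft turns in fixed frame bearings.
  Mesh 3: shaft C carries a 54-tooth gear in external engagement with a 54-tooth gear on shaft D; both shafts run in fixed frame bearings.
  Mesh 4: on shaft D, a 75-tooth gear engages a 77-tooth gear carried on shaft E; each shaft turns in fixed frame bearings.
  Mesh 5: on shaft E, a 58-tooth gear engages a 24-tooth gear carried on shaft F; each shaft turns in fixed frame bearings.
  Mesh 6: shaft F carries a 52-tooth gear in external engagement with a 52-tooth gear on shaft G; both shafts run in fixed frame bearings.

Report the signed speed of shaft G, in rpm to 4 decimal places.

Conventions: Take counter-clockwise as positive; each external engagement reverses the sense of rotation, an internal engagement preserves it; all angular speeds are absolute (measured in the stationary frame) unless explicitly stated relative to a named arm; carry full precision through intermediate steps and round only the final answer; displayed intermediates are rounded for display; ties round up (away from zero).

+6909.0284 rpm

6-mesh fixed-axis compound train (all bearings frame-fixed)
mesh 1 [13T→38T]: ω = 3264.0000×13/38 = 1116.6316 rpm, sense flips to −
mesh 2 [92T→35T]: ω = 1116.6316×92/35 = 2935.1459 rpm, sense flips to +
mesh 3 [54T→54T]: ω = 2935.1459×54/54 = 2935.1459 rpm, sense flips to −
mesh 4 [75T→77T]: ω = 2935.1459×75/77 = 2858.9083 rpm, sense flips to +
mesh 5 [58T→24T]: ω = 2858.9083×58/24 = 6909.0284 rpm, sense flips to −
mesh 6 [52T→52T]: ω = 6909.0284×52/52 = 6909.0284 rpm, sense flips to +
signed output speed = +6909.0284 rpm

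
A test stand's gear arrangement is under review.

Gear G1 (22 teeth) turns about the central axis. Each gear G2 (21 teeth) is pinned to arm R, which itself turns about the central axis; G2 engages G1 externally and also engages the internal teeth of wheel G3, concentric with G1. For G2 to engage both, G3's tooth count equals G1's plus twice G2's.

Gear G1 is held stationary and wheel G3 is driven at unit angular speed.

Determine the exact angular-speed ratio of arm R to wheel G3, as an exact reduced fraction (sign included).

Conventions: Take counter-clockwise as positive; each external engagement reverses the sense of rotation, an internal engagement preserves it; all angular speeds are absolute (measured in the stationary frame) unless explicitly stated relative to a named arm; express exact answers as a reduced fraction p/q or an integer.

recognized (axles ride arm R): planetary set, 22/21/64 teeth
ring teeth: 22 + 2·21 = 64
22(ω_sun−ω_arm) = −64(ω_ring−ω_arm),  ω_sun = 0, ω_ring = 1
22(0−ω_arm) = −64(1−ω_arm)  ⇒  86·ω_arm = 64  ⇒  ω_arm = 32/43
ω_out/ω_in = 32/43

32/43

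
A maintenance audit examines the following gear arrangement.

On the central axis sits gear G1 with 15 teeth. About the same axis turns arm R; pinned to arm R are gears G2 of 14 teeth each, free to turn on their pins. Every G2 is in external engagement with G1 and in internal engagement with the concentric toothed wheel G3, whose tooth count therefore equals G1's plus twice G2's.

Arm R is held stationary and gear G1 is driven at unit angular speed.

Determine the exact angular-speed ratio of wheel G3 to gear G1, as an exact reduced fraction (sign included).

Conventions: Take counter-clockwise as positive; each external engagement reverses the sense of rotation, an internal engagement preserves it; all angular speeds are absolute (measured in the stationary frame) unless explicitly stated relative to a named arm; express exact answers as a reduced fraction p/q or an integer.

-15/43

topology: planetary set — G1 15T / G2 14T / G3 43T, arm = carrier (Willis)
ring teeth: 15 + 2·14 = 43
15(ω_sun−ω_arm) = −43(ω_ring−ω_arm),  ω_arm = 0, ω_sun = 1
ω_ring = 0 − (15/43)(1−0) = -15/43
ω_out/ω_in = -15/43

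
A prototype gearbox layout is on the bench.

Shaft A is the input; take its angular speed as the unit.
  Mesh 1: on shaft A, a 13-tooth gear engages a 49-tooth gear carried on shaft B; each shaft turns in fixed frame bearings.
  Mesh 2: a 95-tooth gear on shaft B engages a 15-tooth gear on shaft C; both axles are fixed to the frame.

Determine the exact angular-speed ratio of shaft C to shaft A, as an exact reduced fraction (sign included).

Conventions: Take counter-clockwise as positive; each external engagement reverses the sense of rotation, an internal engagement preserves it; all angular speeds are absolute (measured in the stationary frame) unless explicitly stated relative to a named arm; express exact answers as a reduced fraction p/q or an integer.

247/147

class = fixed-axis compound train [2 meshes; 2 ratios multiply, 2 sense flips]
mesh 1 [13T→49T]: running ratio 13/49, sense −
mesh 2 [95T→15T]: running ratio 247/147, sense +
ω_out/ω_in = 247/147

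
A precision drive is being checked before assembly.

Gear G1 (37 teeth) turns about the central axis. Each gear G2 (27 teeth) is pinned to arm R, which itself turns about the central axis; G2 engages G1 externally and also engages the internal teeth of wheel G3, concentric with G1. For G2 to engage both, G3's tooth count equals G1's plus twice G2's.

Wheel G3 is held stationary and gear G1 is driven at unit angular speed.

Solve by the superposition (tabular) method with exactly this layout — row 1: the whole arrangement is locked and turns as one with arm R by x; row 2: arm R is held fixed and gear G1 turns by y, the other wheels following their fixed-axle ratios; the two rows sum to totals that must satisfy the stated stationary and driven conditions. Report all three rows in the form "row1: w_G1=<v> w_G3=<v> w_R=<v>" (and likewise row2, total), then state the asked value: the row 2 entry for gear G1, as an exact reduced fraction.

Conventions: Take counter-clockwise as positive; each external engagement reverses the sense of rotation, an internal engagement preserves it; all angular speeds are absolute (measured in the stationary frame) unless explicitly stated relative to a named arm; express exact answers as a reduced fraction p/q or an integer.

row1: w_G1=37/128 w_G3=37/128 w_R=37/128
row2: w_G1=91/128 w_G3=-37/128 w_R=0
total: w_G1=1 w_G3=0 w_R=37/128
asked value: 91/128

recognized (axles ride arm R): planetary set, 37/27/91 teeth
row 1: whole set turns with the arm by x
row 2 (arm held, sun turns y): ω_ring = −(37/91)·y, ω_arm = 0
boundary: total ω_ring = x − (37/91)·y = 0 and total ω_sun = x + y = 1  ⇒  y = 91/128, x = 37/128
row 2 ring = −(37/91)·91/128 = -37/128
totals (row 1 + row 2): sun 37/128 + 91/128 = 1, ring 37/128 + (-37/128) = 0, arm 37/128 + 0 = 37/128
asked cell (row2, sun) = 91/128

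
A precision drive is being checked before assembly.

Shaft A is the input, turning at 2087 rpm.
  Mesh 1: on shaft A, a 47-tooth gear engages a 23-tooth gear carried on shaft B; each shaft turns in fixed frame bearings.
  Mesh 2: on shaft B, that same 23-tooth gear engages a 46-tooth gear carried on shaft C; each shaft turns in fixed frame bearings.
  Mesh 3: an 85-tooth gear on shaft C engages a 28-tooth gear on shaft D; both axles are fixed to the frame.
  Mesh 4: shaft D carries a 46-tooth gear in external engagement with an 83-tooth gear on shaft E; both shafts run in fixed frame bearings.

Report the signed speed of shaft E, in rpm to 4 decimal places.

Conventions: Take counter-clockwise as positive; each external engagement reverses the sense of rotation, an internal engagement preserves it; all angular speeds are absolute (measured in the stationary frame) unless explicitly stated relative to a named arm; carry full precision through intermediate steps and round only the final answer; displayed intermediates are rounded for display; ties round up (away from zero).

+3587.5925 rpm

class = fixed-axis compound train [4 meshes; 4 ratios multiply, 4 sense flips]
mesh 1 [47T→23T]: ω = 2087.0000×47/23 = 4264.7391 rpm, sense flips to −
mesh 2 [23T→46T]: ω = 4264.7391×23/46 = 2132.3696 rpm, sense flips to +
mesh 3 [85T→28T]: ω = 2132.3696×85/28 = 6473.2648 rpm, sense flips to −
mesh 4 [46T→83T]: ω = 6473.2648×46/83 = 3587.5925 rpm, sense flips to +
signed output speed = +3587.5925 rpm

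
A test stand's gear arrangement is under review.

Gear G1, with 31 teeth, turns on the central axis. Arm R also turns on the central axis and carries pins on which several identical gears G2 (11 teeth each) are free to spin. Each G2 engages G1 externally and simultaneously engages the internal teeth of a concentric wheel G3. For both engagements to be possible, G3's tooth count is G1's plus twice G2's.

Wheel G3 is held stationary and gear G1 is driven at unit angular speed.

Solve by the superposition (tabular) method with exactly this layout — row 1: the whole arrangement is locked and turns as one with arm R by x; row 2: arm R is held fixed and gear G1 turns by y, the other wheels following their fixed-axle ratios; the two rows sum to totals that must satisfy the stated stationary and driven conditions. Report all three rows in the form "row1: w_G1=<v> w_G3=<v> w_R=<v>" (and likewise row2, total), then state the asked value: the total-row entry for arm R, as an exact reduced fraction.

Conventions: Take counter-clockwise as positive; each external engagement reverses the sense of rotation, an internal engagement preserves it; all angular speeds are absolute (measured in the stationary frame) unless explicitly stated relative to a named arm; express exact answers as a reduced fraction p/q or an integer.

class = planetary set [G3 = 31+2·11 = 53; Willis about the carrier]
row 1 (train locked, turned with arm): all members turn x
row 2 — arm fixed, fixed-axis ratios: sun y, ring −(31/53)·y, arm 0
boundary: total ω_ring = x − (31/53)·y = 0 and total ω_sun = x + y = 1  ⇒  y = 53/84, x = 31/84
row 2 ring = −(31/53)·53/84 = -31/84
totals (row 1 + row 2): sun 31/84 + 53/84 = 1, ring 31/84 + (-31/84) = 0, arm 31/84 + 0 = 31/84
asked cell (total, arm) = 31/84

row1: w_G1=31/84 w_G3=31/84 w_R=31/84
row2: w_G1=53/84 w_G3=-31/84 w_R=0
total: w_G1=1 w_G3=0 w_R=31/84
asked value: 31/84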